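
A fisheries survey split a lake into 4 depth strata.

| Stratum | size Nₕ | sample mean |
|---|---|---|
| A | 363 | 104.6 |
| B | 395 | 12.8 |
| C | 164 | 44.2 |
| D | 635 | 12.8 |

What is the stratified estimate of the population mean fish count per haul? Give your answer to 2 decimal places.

x̄_st = (Σ Nₕx̄ₕ) / (Σ Nₕ) = (363·104.6 + 395·12.8 + 164·44.2 + 635·12.8) / 1557
= 58402.6 / 1557 = 37.5097... → 37.51.

37.51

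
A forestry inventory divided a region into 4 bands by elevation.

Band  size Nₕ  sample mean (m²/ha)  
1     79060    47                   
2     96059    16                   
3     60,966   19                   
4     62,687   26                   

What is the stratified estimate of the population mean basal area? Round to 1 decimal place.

N = 79060 + 96059 + 60966 + 62687 = 298772.
Overall mean = Σ (Nₕ/N)·x̄ₕ — weight by population share, not a simple average.
Σ Nₕx̄ₕ = 79060·47 + 96059·16 + 60966·19 + 62687·26 = 3715820 + 1536944 + 1158354 + 1629862 = 8040980.
Divide by N: 8040980 / 298772 = 26.913... → 26.9.

26.9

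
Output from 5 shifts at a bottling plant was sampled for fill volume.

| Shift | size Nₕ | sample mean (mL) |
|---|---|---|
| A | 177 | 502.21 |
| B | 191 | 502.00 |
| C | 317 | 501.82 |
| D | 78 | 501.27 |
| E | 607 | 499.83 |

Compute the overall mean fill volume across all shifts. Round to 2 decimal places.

500.98

N = 1370; weights Wₕ = Nₕ/N = (0.1292, 0.1394, 0.2314, 0.0569, 0.4431).
x̄_st = Σ Wₕ·x̄ₕ = 0.1292·502.21 + 0.1394·502.00 + 0.2314·501.82 + 0.0569·501.27 + 0.4431·499.83 ≈ 500.9825...
→ 500.98.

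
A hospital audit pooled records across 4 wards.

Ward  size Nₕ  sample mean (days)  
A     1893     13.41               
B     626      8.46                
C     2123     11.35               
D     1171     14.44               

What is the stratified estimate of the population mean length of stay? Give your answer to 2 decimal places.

x̄_st = (Σ Nₕx̄ₕ) / (Σ Nₕ) = (1893·13.41 + 626·8.46 + 2123·11.35 + 1171·14.44) / 5813
= 71686.38 / 5813 = 12.3321... → 12.33.

12.33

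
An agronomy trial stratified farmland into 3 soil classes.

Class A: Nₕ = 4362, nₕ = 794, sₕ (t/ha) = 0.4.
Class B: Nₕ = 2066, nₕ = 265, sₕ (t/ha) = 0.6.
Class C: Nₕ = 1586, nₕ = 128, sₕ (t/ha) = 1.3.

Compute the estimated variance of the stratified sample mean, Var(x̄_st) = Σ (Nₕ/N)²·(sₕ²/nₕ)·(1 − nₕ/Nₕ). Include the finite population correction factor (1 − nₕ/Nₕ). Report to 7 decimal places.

N = 8014. Term for each stratum: Wₕ²sₕ²/nₕ·(1−nₕ/Nₕ).
Var(x̄_st) = 0.0000488328 + 0.0000787049 + 0.0004753777 = 0.0006029154 → 0.0006029.

0.0006029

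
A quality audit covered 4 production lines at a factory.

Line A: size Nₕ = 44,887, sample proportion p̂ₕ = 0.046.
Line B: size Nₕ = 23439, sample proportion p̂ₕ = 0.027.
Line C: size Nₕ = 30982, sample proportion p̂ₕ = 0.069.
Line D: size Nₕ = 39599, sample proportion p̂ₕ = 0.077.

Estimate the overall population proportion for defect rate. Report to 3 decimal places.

0.057

N = 44887 + 23439 + 30982 + 39599 = 138907.
Overall proportion = Σ (Nₕ/N)·p̂ₕ.
Σ Nₕp̂ₕ = 2064.802 + 632.853 + 2137.758 + 3049.123 = 7884.536.
7884.536 / 138907 = 0.05676... → 0.057.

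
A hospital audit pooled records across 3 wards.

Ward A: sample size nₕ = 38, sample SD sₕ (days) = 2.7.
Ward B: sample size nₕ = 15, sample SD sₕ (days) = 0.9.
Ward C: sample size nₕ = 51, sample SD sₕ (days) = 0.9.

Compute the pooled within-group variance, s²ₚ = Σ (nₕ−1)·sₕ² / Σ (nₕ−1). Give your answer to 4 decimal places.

Degrees of freedom: 37 + 14 + 50 = 101.
Σ(nₕ−1)sₕ² = 37·7.29 + 14·0.81 + 50·0.81 = 321.57.
s²ₚ = 321.57 / 101 = 3.183861... → 3.1839.

3.1839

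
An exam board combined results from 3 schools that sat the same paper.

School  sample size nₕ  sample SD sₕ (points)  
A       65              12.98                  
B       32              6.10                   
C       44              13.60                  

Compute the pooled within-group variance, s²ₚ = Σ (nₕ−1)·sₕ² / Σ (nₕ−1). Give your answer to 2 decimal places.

Degrees of freedom: 64 + 31 + 43 = 138.
Σ(nₕ−1)sₕ² = 64·168.4804 + 31·37.21 + 43·184.96 = 19889.5356.
s²ₚ = 19889.5356 / 138 = 144.1271... → 144.13.

144.13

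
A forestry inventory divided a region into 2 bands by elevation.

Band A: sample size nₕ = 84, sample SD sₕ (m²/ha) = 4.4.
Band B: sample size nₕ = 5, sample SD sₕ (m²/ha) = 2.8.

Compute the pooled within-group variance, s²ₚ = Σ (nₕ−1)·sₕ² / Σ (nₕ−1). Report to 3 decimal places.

18.830

A: (84−1)·4.4² = 83·19.36 = 1606.88
B: (5−1)·2.8² = 4·7.84 = 31.36
Numerator = 1638.24; denominator = Σ(nₕ−1) = 87.
s²ₚ = 1638.24/87 = 18.83034... → 18.830.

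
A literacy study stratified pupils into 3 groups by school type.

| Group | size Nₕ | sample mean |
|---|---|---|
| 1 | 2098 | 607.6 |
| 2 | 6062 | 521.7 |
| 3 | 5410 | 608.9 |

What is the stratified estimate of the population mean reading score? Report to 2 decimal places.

N = 2098 + 6062 + 5410 = 13570.
Overall mean = Σ (Nₕ/N)·x̄ₕ — weight by population share, not a simple average.
Σ Nₕx̄ₕ = 2098·607.6 + 6062·521.7 + 5410·608.9 = 1274744.8 + 3162545.4 + 3294149 = 7731439.2.
Divide by N: 7731439.2 / 13570 = 569.7450... → 569.74.

569.74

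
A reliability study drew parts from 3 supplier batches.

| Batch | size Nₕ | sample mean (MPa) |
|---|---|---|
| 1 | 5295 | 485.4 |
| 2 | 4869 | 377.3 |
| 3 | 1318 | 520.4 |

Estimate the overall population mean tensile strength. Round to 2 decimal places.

443.58

N = 5295 + 4869 + 1318 = 11482.
The stratified mean weights each stratum mean by its population share Nₕ/N.
Σ Nₕx̄ₕ = 5295·485.4 + 4869·377.3 + 1318·520.4 = 2570193 + 1837073.7 + 685887.2 = 5093153.9.
Divide by N: 5093153.9 / 11482 = 443.5772... → 443.58.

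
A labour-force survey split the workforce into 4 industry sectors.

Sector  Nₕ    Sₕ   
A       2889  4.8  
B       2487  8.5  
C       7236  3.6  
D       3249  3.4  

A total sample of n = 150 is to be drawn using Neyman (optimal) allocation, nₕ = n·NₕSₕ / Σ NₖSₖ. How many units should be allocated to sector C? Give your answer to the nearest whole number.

A: NₕSₕ = 2889·4.8 = 13867.2
B: NₕSₕ = 2487·8.5 = 21139.5
C: NₕSₕ = 7236·3.6 = 26049.6
D: NₕSₕ = 3249·3.4 = 11046.6
Σ NₕSₕ = 72102.9.
n_C = 150·26049.6/72102.9 = 54.193... → 54.

54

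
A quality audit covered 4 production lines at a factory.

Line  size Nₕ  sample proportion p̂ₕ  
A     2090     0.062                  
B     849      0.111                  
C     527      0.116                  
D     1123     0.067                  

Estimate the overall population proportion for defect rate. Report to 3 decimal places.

0.078

N = 2090 + 849 + 527 + 1123 = 4589.
Overall proportion = Σ (Nₕ/N)·p̂ₕ.
Σ Nₕp̂ₕ = 129.58 + 94.239 + 61.132 + 75.241 = 360.192.
360.192 / 4589 = 0.07849... → 0.078.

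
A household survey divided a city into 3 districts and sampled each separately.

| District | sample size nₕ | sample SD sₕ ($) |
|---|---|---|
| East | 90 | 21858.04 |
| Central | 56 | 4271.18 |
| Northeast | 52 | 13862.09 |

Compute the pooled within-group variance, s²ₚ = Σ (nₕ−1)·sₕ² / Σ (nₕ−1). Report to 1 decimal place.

273462956.6

East: (90−1)·21858.04² = 89·477773912.6416 = 42521878225.1024
Central: (56−1)·4271.18² = 55·18242978.5924 = 1003363822.582
Northeast: (52−1)·13862.09² = 51·192157539.1681 = 9800034497.5731
Numerator = 53325276545.2575; denominator = Σ(nₕ−1) = 195.
s²ₚ = 53325276545.2575/195 = 273462956.642... → 273462956.6.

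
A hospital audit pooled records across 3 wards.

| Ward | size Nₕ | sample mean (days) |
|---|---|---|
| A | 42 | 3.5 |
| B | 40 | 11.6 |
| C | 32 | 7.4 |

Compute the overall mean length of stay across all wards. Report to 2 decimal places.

N = 42 + 40 + 32 = 114.
Overall mean = Σ (Nₕ/N)·x̄ₕ — weight by population share, not a simple average.
Σ Nₕx̄ₕ = 42·3.5 + 40·11.6 + 32·7.4 = 147 + 464 + 236.8 = 847.8.
Divide by N: 847.8 / 114 = 7.4368... → 7.44.

7.44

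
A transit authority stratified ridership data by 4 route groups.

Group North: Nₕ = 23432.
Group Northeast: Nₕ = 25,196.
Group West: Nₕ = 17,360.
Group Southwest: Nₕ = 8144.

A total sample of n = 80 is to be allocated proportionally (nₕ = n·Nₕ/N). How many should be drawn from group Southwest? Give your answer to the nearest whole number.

N = 23432 + 25196 + 17360 + 8144 = 74132.
n_Southwest = 80·8144/74132 = 8.789... → 9.

9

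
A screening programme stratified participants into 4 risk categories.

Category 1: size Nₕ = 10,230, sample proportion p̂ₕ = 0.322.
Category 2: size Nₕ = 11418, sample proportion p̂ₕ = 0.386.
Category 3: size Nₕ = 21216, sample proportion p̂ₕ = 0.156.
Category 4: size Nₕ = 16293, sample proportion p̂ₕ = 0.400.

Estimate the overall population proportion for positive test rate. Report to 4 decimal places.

N = 10230 + 11418 + 21216 + 16293 = 59157.
Overall proportion = Σ (Nₕ/N)·p̂ₕ.
Σ Nₕp̂ₕ = 3294.06 + 4407.348 + 3309.696 + 6517.2 = 17528.304.
17528.304 / 59157 = 0.296301... → 0.2963.

0.2963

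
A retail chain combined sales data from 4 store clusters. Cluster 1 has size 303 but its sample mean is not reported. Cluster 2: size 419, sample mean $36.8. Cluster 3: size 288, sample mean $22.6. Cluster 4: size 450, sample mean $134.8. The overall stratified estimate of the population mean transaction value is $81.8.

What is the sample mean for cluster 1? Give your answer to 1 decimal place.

Σ Nₕx̄ₕ = N·μ, so 303·x̄_1 = 1460·81.8 − (419·36.8 + 288·22.6 + 450·134.8).
= 119428 − 82588 = 36840.
x̄_1 = 36840 / 303 = 121.584... → 121.6.

121.6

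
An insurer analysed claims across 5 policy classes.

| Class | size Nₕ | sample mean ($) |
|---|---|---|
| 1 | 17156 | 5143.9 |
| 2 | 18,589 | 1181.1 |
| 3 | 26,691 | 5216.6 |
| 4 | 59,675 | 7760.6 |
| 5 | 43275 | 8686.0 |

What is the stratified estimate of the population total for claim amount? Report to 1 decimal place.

1: 17156·5143.9 = 88248748.4
2: 18589·1181.1 = 21955467.9
3: 26691·5216.6 = 139236270.6
4: 59675·7760.6 = 463113805
5: 43275·8686.0 = 375886650
τ̂ = Σ Nₕx̄ₕ = 1088440941.9.

1088440941.9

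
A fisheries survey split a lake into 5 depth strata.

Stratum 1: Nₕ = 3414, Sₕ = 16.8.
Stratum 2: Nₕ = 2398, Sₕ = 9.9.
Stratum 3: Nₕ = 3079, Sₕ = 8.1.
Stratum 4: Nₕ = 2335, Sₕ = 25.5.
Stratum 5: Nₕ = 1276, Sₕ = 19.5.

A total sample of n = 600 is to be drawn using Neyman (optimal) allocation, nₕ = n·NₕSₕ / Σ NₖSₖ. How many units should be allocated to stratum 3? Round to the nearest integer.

1: NₕSₕ = 3414·16.8 = 57355.2
2: NₕSₕ = 2398·9.9 = 23740.2
3: NₕSₕ = 3079·8.1 = 24939.9
4: NₕSₕ = 2335·25.5 = 59542.5
5: NₕSₕ = 1276·19.5 = 24882
Σ NₕSₕ = 190459.8.
n_3 = 600·24939.9/190459.8 = 78.567... → 79.

79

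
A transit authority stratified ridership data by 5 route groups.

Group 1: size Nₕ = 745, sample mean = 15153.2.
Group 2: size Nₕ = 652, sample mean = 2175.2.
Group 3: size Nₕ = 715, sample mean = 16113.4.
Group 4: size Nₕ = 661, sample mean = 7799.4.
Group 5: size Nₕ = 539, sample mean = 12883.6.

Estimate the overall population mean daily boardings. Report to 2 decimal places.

10968.63

x̄_st = (Σ Nₕx̄ₕ) / (Σ Nₕ) = (745·15153.2 + 652·2175.2 + 715·16113.4 + 661·7799.4 + 539·12883.6) / 3312
= 36328109.2 / 3312 = 10968.6320... → 10968.63.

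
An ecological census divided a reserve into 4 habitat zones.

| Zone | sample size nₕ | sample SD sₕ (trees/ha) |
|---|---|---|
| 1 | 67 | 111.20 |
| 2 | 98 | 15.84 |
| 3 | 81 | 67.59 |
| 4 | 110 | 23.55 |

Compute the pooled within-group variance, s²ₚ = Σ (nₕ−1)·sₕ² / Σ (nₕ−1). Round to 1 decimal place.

1: (67−1)·111.20² = 66·12365.44 = 816119.04
2: (98−1)·15.84² = 97·250.9056 = 24337.8432
3: (81−1)·67.59² = 80·4568.4081 = 365472.648
4: (110−1)·23.55² = 109·554.6025 = 60451.6725
Numerator = 1266381.2037; denominator = Σ(nₕ−1) = 352.
s²ₚ = 1266381.2037/352 = 3597.674... → 3597.7.

3597.7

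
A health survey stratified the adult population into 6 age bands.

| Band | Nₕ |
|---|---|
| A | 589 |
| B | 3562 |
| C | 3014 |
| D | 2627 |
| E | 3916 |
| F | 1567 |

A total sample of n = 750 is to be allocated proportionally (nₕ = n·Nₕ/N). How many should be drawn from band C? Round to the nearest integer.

N = 589 + 3562 + 3014 + 2627 + 3916 + 1567 = 15275.
n_C = 750·3014/15275 = 147.987... → 148.

148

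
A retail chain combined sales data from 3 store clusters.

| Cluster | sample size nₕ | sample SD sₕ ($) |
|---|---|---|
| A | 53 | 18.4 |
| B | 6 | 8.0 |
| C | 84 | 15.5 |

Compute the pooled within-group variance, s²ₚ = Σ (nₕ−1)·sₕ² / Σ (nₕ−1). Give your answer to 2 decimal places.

Degrees of freedom: 52 + 5 + 83 = 140.
Σ(nₕ−1)sₕ² = 52·338.56 + 5·64 + 83·240.25 = 37865.87.
s²ₚ = 37865.87 / 140 = 270.4705 → 270.47.

270.47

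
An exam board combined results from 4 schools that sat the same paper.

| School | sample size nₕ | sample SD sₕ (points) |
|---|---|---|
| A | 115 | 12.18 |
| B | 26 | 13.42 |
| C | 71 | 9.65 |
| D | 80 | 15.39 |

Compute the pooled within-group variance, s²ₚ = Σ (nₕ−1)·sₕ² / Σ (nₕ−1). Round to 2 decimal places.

A: (115−1)·12.18² = 114·148.3524 = 16912.1736
B: (26−1)·13.42² = 25·180.0964 = 4502.41
C: (71−1)·9.65² = 70·93.1225 = 6518.575
D: (80−1)·15.39² = 79·236.8521 = 18711.3159
Numerator = 46644.4745; denominator = Σ(nₕ−1) = 288.
s²ₚ = 46644.4745/288 = 161.9600... → 161.96.

161.96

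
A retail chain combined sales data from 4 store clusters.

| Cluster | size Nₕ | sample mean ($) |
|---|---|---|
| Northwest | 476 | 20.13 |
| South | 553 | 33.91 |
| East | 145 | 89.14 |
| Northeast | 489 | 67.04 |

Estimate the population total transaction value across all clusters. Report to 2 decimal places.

Estimate total by summing Nₕ·x̄ₕ over strata.
476·20.13 + 553·33.91 + 145·89.14 + 489·67.04 = 9581.88 + 18752.23 + 12925.3 + 32782.56 = 74041.97.

74041.97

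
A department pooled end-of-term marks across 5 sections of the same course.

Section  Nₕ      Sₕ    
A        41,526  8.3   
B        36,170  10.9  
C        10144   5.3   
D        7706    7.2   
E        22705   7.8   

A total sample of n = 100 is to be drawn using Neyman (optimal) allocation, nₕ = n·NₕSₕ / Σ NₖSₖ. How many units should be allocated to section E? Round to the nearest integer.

Σ NₕSₕ = 41526·8.3 + 36170·10.9 + 10144·5.3 + 7706·7.2 + 22705·7.8 = 1025264.2.
Share for E: 177099/1025264.2 = 0.17273.
n_E = 100 × 0.17273 = 17.273... → 17.

17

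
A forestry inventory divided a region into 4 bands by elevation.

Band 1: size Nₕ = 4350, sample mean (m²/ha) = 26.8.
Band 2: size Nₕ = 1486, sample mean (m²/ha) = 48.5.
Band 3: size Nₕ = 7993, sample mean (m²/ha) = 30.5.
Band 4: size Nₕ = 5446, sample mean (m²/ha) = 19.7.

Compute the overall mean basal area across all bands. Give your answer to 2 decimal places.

28.00

x̄_st = (Σ Nₕx̄ₕ) / (Σ Nₕ) = (4350·26.8 + 1486·48.5 + 7993·30.5 + 5446·19.7) / 19275
= 539723.7 / 19275 = 28.0012... → 28.00.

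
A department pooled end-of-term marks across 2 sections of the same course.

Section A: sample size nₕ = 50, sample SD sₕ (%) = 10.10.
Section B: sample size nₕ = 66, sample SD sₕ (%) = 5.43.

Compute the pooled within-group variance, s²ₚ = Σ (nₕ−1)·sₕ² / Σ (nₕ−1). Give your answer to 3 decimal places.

60.658

A: (50−1)·10.10² = 49·102.01 = 4998.49
B: (66−1)·5.43² = 65·29.4849 = 1916.5185
Numerator = 6915.0085; denominator = Σ(nₕ−1) = 114.
s²ₚ = 6915.0085/114 = 60.65797... → 60.658.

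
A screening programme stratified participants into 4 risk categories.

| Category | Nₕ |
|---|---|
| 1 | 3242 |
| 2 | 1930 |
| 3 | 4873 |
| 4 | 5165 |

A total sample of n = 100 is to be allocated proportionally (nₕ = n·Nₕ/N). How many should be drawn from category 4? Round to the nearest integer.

34

Share of category 4 = 5165/15210 = 0.33958.
Allocate 100 × 0.33958 = 33.958... → 34.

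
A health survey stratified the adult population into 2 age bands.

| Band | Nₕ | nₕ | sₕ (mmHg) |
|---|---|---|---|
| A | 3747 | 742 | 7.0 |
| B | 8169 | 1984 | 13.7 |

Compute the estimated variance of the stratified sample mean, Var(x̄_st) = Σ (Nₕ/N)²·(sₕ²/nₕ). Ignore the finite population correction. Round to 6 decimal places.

N = 11916; Wₕ = Nₕ/N.
band A: (3747/11916)²·7.0²/742 = 0.006529780
band B: (8169/11916)²·13.7²/1984 = 0.044460697
Sum = 0.050990478 → 0.050990.

0.050990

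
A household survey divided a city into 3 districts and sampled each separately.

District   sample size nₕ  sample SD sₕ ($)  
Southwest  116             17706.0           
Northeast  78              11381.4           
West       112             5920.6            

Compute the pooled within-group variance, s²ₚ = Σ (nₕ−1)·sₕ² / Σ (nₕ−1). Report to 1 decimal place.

Southwest: (116−1)·17706.0² = 115·313502436 = 36052780140
Northeast: (78−1)·11381.4² = 77·129536265.96 = 9974292478.92
West: (112−1)·5920.6² = 111·35053504.36 = 3890938983.96
Numerator = 49918011602.88; denominator = Σ(nₕ−1) = 303.
s²ₚ = 49918011602.88/303 = 164745912.881... → 164745912.9.

164745912.9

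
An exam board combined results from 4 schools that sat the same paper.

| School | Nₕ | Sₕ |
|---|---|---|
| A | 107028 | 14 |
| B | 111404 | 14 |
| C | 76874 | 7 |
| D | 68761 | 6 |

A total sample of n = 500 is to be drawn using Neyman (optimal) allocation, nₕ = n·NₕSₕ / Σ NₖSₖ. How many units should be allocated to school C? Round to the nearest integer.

A: NₕSₕ = 107028·14 = 1498392
B: NₕSₕ = 111404·14 = 1559656
C: NₕSₕ = 76874·7 = 538118
D: NₕSₕ = 68761·6 = 412566
Σ NₕSₕ = 4008732.
n_C = 500·538118/4008732 = 67.118... → 67.

67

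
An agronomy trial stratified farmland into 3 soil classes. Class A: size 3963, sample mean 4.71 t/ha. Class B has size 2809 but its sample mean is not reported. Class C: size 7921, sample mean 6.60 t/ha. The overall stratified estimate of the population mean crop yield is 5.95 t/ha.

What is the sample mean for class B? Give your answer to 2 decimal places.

5.87

Σ Nₕx̄ₕ = N·μ, so 2809·x̄_B = 14693·5.95 − (3963·4.71 + 7921·6.60).
= 87423.35 − 70944.33 = 16479.02.
x̄_B = 16479.02 / 2809 = 5.8665... → 5.87.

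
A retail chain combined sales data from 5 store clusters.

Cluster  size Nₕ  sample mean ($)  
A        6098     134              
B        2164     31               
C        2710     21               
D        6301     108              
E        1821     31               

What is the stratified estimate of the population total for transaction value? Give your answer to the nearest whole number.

A: 6098·134 = 817132
B: 2164·31 = 67084
C: 2710·21 = 56910
D: 6301·108 = 680508
E: 1821·31 = 56451
τ̂ = Σ Nₕx̄ₕ = 1678085.

1678085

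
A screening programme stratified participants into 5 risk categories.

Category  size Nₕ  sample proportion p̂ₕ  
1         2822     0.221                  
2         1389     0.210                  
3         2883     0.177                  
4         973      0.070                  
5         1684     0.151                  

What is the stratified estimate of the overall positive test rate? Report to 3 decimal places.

0.179

N = 2822 + 1389 + 2883 + 973 + 1684 = 9751.
Overall proportion = Σ (Nₕ/N)·p̂ₕ.
Σ Nₕp̂ₕ = 623.662 + 291.69 + 510.291 + 68.11 + 254.284 = 1748.037.
1748.037 / 9751 = 0.17927... → 0.179.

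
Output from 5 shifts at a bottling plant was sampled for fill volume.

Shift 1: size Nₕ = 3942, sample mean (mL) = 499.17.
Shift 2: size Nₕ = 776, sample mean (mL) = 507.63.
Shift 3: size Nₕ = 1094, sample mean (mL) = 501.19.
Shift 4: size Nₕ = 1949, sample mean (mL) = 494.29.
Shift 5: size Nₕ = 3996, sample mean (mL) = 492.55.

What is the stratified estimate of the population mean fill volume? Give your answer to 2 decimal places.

N = 3942 + 776 + 1094 + 1949 + 3996 = 11757.
Weight each subgroup mean by Nₕ/N and sum.
Σ Nₕx̄ₕ = 3942·499.17 + 776·507.63 + 1094·501.19 + 1949·494.29 + 3996·492.55 = 1967728.14 + 393920.88 + 548301.86 + 963371.21 + 1968229.8 = 5841551.89.
Divide by N: 5841551.89 / 11757 = 496.8574... → 496.86.

496.86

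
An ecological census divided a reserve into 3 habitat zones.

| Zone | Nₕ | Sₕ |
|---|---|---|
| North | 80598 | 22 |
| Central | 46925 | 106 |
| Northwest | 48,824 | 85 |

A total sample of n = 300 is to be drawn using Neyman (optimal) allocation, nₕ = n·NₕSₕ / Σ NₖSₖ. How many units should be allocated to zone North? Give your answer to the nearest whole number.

North: NₕSₕ = 80598·22 = 1773156
Central: NₕSₕ = 46925·106 = 4974050
Northwest: NₕSₕ = 48824·85 = 4150040
Σ NₕSₕ = 10897246.
n_North = 300·1773156/10897246 = 48.815... → 49.

49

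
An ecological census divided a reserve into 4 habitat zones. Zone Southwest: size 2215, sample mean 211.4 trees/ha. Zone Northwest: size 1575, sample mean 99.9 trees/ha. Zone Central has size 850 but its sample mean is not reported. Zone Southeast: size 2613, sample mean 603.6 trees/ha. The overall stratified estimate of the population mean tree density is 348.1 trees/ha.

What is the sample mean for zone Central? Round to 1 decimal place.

378.8

Σ Nₕx̄ₕ = N·μ, so 850·x̄_Central = 7253·348.1 − (2215·211.4 + 1575·99.9 + 2613·603.6).
= 2524769.3 − 2202800.3 = 321969.
x̄_Central = 321969 / 850 = 378.787... → 378.8.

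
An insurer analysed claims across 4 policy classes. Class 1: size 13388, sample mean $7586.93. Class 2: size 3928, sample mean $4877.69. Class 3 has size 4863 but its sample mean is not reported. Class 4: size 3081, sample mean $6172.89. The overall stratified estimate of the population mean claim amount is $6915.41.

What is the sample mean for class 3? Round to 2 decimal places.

7183.06

N = 13388 + 3928 + 4863 + 3081 = 25260.
Overall total = μ·N = 6915.41·25260 = 174683256.6.
Subtract the known strata: 13388·7586.93 + 3928·4877.69 + 3081·6172.89 = 139752059.25.
Remaining total for class 3: 174683256.6 − 139752059.25 = 34931197.35.
Divide by its size: 34931197.35 / 4863 = 7183.0552... → 7183.06.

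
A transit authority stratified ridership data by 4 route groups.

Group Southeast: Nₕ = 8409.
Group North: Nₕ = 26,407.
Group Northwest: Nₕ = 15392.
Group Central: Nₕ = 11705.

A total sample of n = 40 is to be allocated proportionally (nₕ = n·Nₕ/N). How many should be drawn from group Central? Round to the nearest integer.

Share of group Central = 11705/61913 = 0.18906.
Allocate 40 × 0.18906 = 7.562... → 8.

8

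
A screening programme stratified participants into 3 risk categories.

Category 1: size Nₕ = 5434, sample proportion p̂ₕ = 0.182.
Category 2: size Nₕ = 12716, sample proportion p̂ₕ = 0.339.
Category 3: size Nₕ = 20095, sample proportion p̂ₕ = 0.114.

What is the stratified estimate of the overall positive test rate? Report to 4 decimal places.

0.1985

Wₕ = Nₕ/N with N = 38245: 0.1421, 0.3325, 0.5254.
p̂_st = 0.1421·0.182 + 0.3325·0.339 + 0.5254·0.114 ≈ 0.198471... → 0.1985.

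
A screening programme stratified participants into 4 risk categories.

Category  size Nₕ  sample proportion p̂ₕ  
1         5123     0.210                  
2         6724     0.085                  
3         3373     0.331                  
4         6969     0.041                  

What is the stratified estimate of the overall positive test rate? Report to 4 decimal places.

N = 5123 + 6724 + 3373 + 6969 = 22189.
Overall proportion = Σ (Nₕ/N)·p̂ₕ.
Σ Nₕp̂ₕ = 1075.83 + 571.54 + 1116.463 + 285.729 = 3049.562.
3049.562 / 22189 = 0.137436... → 0.1374.

0.1374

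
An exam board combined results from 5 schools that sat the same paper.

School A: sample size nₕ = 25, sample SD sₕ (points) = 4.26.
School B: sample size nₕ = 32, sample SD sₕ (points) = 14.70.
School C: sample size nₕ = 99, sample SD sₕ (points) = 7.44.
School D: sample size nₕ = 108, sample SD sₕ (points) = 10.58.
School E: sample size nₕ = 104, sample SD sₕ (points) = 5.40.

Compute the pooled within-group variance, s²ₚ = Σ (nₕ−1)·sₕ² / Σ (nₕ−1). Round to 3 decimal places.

75.867

A: (25−1)·4.26² = 24·18.1476 = 435.5424
B: (32−1)·14.70² = 31·216.09 = 6698.79
C: (99−1)·7.44² = 98·55.3536 = 5424.6528
D: (108−1)·10.58² = 107·111.9364 = 11977.1948
E: (104−1)·5.40² = 103·29.16 = 3003.48
Numerator = 27539.66; denominator = Σ(nₕ−1) = 363.
s²ₚ = 27539.66/363 = 75.86683... → 75.867.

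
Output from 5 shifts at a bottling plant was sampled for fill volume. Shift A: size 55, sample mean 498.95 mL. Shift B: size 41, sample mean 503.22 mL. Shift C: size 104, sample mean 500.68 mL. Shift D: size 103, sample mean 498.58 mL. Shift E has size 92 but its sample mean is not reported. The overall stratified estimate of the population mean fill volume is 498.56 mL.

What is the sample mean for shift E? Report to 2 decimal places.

493.83

N = 55 + 41 + 104 + 103 + 92 = 395.
Overall total = μ·N = 498.56·395 = 196931.2.
Subtract the known strata: 55·498.95 + 41·503.22 + 104·500.68 + 103·498.58 = 151498.73.
Remaining total for shift E: 196931.2 − 151498.73 = 45432.47.
Divide by its size: 45432.47 / 92 = 493.8312... → 493.83.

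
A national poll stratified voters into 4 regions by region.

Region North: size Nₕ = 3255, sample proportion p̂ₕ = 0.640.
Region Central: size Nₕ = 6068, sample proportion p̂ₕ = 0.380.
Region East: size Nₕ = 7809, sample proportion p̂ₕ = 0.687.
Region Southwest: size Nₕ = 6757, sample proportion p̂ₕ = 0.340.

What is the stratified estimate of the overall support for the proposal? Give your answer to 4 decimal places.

0.5045

N = 3255 + 6068 + 7809 + 6757 = 23889.
Overall proportion = Σ (Nₕ/N)·p̂ₕ.
Σ Nₕp̂ₕ = 2083.2 + 2305.84 + 5364.783 + 2297.38 = 12051.203.
12051.203 / 23889 = 0.504467... → 0.5045.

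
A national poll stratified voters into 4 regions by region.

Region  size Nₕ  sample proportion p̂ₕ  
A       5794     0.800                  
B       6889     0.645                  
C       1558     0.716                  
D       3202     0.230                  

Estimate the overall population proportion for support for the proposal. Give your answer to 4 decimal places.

0.6266

N = 5794 + 6889 + 1558 + 3202 = 17443.
Overall proportion = Σ (Nₕ/N)·p̂ₕ.
Σ Nₕp̂ₕ = 4635.2 + 4443.405 + 1115.528 + 736.46 = 10930.593.
10930.593 / 17443 = 0.626646... → 0.6266.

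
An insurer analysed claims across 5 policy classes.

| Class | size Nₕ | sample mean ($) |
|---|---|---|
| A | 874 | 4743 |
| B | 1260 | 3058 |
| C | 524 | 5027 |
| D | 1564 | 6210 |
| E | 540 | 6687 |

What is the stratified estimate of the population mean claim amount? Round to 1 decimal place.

5030.7

N = 4762; weights Wₕ = Nₕ/N = (0.1835, 0.2646, 0.1100, 0.3284, 0.1134).
x̄_st = Σ Wₕ·x̄ₕ = 0.1835·4743 + 0.2646·3058 + 0.1100·5027 + 0.3284·6210 + 0.1134·6687 ≈ 5030.666...
→ 5030.7.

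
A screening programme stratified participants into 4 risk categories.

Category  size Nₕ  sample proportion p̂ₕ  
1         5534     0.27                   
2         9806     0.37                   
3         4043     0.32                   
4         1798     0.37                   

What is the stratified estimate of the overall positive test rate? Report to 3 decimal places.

0.334

N = 5534 + 9806 + 4043 + 1798 = 21181.
Overall proportion = Σ (Nₕ/N)·p̂ₕ.
Σ Nₕp̂ₕ = 1494.18 + 3628.22 + 1293.76 + 665.26 = 7081.42.
7081.42 / 21181 = 0.33433... → 0.334.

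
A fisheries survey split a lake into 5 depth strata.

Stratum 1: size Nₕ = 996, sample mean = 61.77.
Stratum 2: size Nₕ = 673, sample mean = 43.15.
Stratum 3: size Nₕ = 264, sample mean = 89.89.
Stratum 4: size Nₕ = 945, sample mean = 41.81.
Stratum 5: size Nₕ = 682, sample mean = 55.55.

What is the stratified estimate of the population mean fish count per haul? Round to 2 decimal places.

x̄_st = (Σ Nₕx̄ₕ) / (Σ Nₕ) = (996·61.77 + 673·43.15 + 264·89.89 + 945·41.81 + 682·55.55) / 3560
= 191689.38 / 3560 = 53.8453... → 53.85.

53.85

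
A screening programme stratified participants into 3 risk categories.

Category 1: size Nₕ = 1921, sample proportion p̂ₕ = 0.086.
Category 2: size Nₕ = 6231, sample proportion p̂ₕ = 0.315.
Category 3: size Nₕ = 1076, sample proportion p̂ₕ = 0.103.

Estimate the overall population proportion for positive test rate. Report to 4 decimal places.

Wₕ = Nₕ/N with N = 9228: 0.2082, 0.6752, 0.1166.
p̂_st = 0.2082·0.086 + 0.6752·0.315 + 0.1166·0.103 ≈ 0.242609... → 0.2426.

0.2426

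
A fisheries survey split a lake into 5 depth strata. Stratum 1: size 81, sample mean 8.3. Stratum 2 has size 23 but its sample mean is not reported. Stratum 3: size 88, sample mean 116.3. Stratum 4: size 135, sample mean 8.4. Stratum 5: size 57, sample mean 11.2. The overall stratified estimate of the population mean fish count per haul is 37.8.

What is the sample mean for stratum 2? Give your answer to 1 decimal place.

N = 81 + 23 + 88 + 135 + 57 = 384.
Overall total = μ·N = 37.8·384 = 14515.2.
Subtract the known strata: 81·8.3 + 88·116.3 + 135·8.4 + 57·11.2 = 12679.1.
Remaining total for stratum 2: 14515.2 − 12679.1 = 1836.1.
Divide by its size: 1836.1 / 23 = 79.830... → 79.8.

79.8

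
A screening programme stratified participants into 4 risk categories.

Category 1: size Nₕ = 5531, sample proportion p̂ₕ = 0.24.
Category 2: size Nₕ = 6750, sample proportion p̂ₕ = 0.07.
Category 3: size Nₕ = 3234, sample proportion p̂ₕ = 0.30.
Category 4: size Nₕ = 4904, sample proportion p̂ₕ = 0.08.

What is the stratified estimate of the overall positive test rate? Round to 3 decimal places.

0.155

Wₕ = Nₕ/N with N = 20419: 0.2709, 0.3306, 0.1584, 0.2402.
p̂_st = 0.2709·0.24 + 0.3306·0.07 + 0.1584·0.30 + 0.2402·0.08 ≈ 0.15488... → 0.155.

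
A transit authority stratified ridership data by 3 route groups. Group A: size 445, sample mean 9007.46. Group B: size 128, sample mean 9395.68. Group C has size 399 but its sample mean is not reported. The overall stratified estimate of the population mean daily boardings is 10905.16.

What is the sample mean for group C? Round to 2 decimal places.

13505.89

N = 445 + 128 + 399 = 972.
Overall total = μ·N = 10905.16·972 = 10599815.52.
Subtract the known strata: 445·9007.46 + 128·9395.68 = 5210966.74.
Remaining total for group C: 10599815.52 − 5210966.74 = 5388848.78.
Divide by its size: 5388848.78 / 399 = 13505.8867... → 13505.89.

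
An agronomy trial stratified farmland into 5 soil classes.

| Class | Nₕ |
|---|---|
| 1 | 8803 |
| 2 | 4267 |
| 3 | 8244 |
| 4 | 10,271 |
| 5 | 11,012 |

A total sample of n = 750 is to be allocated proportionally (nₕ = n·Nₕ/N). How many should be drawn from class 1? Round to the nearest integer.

Share of class 1 = 8803/42597 = 0.20666.
Allocate 750 × 0.20666 = 154.993... → 155.

155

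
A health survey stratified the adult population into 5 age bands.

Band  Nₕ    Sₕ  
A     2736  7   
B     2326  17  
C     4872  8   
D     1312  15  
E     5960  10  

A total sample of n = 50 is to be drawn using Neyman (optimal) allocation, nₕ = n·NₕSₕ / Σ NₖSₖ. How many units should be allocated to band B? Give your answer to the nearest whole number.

11

Σ NₕSₕ = 2736·7 + 2326·17 + 4872·8 + 1312·15 + 5960·10 = 176950.
Share for B: 39542/176950 = 0.22346.
n_B = 50 × 0.22346 = 11.173... → 11.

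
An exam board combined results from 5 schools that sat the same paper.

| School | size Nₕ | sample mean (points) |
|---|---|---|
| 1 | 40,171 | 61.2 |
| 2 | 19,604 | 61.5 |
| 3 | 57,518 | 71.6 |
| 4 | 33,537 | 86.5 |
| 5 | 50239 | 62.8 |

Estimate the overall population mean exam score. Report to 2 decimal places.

68.82

N = 201069; weights Wₕ = Nₕ/N = (0.1998, 0.0975, 0.2861, 0.1668, 0.2499).
x̄_st = Σ Wₕ·x̄ₕ = 0.1998·61.2 + 0.0975·61.5 + 0.2861·71.6 + 0.1668·86.5 + 0.2499·62.8 ≈ 68.8239...
→ 68.82.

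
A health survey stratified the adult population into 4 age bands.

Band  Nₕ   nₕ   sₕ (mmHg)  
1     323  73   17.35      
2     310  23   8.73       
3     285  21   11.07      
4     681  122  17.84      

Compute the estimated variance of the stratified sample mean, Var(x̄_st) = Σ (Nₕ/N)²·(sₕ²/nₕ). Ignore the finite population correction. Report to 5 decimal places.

0.95137

N = 1599; Wₕ = Nₕ/N.
band 1: (323/1599)²·17.35²/73 = 0.16826129
band 2: (310/1599)²·8.73²/23 = 0.12454523
band 3: (285/1599)²·11.07²/21 = 0.18538250
band 4: (681/1599)²·17.84²/122 = 0.47318086
Sum = 0.95136988 → 0.95137.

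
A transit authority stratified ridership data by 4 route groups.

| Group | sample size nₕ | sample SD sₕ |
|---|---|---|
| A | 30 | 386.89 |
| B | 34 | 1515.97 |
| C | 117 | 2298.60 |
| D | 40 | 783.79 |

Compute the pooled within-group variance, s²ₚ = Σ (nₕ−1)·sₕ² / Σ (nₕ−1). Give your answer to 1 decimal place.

3304295.9

A: (30−1)·386.89² = 29·149683.8721 = 4340832.2909
B: (34−1)·1515.97² = 33·2298165.0409 = 75839446.3497
C: (117−1)·2298.60² = 116·5283561.96 = 612893187.36
D: (40−1)·783.79² = 39·614326.7641 = 23958743.7999
Numerator = 717032209.8005; denominator = Σ(nₕ−1) = 217.
s²ₚ = 717032209.8005/217 = 3304295.898... → 3304295.9.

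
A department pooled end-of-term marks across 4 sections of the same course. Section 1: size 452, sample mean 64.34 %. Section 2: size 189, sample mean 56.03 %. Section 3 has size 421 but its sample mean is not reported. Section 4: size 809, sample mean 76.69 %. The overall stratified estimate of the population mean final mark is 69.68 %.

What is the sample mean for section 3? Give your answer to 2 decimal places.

N = 452 + 189 + 421 + 809 = 1871.
Overall total = μ·N = 69.68·1871 = 130371.28.
Subtract the known strata: 452·64.34 + 189·56.03 + 809·76.69 = 101713.56.
Remaining total for section 3: 130371.28 − 101713.56 = 28657.72.
Divide by its size: 28657.72 / 421 = 68.0706... → 68.07.

68.07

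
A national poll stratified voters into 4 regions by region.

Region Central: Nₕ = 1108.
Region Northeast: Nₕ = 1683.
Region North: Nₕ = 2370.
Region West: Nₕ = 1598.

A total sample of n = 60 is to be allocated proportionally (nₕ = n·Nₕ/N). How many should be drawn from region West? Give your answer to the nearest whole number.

14

N = 1108 + 1683 + 2370 + 1598 = 6759.
n_West = 60·1598/6759 = 14.186... → 14.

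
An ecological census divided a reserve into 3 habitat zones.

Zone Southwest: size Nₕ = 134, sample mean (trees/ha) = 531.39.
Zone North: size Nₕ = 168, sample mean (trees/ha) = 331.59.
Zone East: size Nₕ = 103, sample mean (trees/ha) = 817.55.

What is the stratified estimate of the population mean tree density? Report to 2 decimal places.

N = 405; weights Wₕ = Nₕ/N = (0.3309, 0.4148, 0.2543).
x̄_st = Σ Wₕ·x̄ₕ = 0.3309·531.39 + 0.4148·331.59 + 0.2543·817.55 ≈ 521.2865...
→ 521.29.

521.29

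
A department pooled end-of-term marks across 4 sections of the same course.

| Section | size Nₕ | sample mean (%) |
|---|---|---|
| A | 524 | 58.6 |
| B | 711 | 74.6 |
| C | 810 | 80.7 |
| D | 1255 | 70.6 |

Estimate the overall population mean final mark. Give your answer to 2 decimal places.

72.04

x̄_st = (Σ Nₕx̄ₕ) / (Σ Nₕ) = (524·58.6 + 711·74.6 + 810·80.7 + 1255·70.6) / 3300
= 237717 / 3300 = 72.0355... → 72.04.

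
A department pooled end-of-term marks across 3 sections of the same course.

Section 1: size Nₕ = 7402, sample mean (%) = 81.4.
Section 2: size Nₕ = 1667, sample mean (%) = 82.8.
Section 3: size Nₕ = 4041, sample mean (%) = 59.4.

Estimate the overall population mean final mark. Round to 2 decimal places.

74.80

x̄_st = (Σ Nₕx̄ₕ) / (Σ Nₕ) = (7402·81.4 + 1667·82.8 + 4041·59.4) / 13110
= 980585.8 / 13110 = 74.7968... → 74.80.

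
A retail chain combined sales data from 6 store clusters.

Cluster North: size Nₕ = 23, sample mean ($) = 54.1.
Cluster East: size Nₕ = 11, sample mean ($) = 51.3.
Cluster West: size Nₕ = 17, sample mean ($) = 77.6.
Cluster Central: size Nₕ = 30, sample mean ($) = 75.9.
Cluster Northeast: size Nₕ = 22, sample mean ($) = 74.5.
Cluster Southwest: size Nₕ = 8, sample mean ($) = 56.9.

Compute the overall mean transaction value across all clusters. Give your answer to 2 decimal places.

N = 111; weights Wₕ = Nₕ/N = (0.2072, 0.0991, 0.1532, 0.2703, 0.1982, 0.0721).
x̄_st = Σ Wₕ·x̄ₕ = 0.2072·54.1 + 0.0991·51.3 + 0.1532·77.6 + 0.2703·75.9 + 0.1982·74.5 + 0.0721·56.9 ≈ 67.5586...
→ 67.56.

67.56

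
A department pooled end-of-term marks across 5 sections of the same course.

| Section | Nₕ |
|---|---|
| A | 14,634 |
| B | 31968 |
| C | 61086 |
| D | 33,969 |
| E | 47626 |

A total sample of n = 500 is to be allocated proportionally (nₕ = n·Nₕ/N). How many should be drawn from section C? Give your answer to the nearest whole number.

Share of section C = 61086/189283 = 0.32272.
Allocate 500 × 0.32272 = 161.362... → 161.

161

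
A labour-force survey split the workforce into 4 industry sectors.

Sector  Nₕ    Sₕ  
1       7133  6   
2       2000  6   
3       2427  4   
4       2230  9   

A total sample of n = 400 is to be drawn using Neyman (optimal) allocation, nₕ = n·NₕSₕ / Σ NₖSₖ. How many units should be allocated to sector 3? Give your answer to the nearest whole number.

46

Σ NₕSₕ = 7133·6 + 2000·6 + 2427·4 + 2230·9 = 84576.
Share for 3: 9708/84576 = 0.11478.
n_3 = 400 × 0.11478 = 45.914... → 46.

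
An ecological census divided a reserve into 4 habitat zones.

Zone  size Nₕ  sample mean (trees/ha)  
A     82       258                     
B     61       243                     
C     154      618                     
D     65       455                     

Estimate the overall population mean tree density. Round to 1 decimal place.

444.0

N = 82 + 61 + 154 + 65 = 362.
The stratified mean weights each stratum mean by its population share Nₕ/N.
Σ Nₕx̄ₕ = 82·258 + 61·243 + 154·618 + 65·455 = 21156 + 14823 + 95172 + 29575 = 160726.
Divide by N: 160726 / 362 = 443.994... → 444.0.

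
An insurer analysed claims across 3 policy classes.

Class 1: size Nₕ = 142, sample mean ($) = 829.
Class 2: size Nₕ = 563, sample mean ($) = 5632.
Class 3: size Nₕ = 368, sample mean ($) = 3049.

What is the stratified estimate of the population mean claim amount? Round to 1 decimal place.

N = 1073; weights Wₕ = Nₕ/N = (0.1323, 0.5247, 0.3430).
x̄_st = Σ Wₕ·x̄ₕ = 0.1323·829 + 0.5247·5632 + 0.3430·3049 ≈ 4110.500...
→ 4110.5.

4110.5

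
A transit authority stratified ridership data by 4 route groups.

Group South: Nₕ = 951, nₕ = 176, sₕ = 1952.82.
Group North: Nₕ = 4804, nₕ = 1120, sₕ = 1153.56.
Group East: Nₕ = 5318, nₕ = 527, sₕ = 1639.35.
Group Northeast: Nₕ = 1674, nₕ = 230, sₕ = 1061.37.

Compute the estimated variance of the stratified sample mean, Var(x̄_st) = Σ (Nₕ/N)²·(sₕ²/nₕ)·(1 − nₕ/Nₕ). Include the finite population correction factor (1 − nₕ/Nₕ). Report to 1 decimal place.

1100.2

N = 12747. Term for each stratum: Wₕ²sₕ²/nₕ·(1−nₕ/Nₕ).
Var(x̄_st) = 98.2829 + 129.4103 + 799.6341 + 72.8639 = 1100.1912 → 1100.2.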